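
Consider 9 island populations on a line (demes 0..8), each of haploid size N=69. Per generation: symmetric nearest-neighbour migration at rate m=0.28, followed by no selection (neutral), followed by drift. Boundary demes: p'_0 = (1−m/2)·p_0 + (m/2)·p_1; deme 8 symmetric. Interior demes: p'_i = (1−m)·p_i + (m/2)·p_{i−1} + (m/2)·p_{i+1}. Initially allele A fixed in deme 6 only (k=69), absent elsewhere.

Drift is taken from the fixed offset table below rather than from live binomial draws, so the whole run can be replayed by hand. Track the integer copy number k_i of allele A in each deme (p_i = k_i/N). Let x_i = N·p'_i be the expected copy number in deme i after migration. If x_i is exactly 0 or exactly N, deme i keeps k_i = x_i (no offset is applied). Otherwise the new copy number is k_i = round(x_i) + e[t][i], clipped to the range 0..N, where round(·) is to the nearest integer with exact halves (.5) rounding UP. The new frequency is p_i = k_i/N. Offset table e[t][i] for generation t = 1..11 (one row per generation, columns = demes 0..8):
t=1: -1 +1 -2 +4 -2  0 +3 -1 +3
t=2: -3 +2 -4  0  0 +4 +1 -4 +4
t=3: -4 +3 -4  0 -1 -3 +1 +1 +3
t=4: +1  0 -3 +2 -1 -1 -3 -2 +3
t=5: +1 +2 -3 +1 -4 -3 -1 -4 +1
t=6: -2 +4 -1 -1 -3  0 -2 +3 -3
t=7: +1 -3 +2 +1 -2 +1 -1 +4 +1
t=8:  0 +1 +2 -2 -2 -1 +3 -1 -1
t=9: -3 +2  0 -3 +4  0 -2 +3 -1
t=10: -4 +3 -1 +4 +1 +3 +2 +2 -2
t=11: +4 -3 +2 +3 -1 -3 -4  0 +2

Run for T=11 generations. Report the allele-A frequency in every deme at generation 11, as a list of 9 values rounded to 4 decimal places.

t=0: k=[0 0 0 0 0 0 69 0 0]
t=1: x=[0.0000 0.0000 0.0000 0.0000 0.0000 9.6600 49.6800 9.6600 0.0000] k=[0 0 0 0 0 10 53 9 0]
t=2: x=[0.0000 0.0000 0.0000 0.0000 1.4000 14.6200 40.8200 13.9000 1.2600] k=[0 0 0 0 1 19 42 10 5]
t=3: x=[0.0000 0.0000 0.0000 0.1400 3.3800 19.7000 34.3000 13.7800 5.7000] k=[0 0 0 0 2 17 35 15 9]
t=4: x=[0.0000 0.0000 0.0000 0.2800 3.8200 17.4200 29.6800 16.9600 9.8400] k=[0 0 0 2 3 16 27 15 13]
t=5: x=[0.0000 0.0000 0.2800 1.8600 4.6800 15.7200 23.7800 16.4000 13.2800] k=[0 0 0 3 1 13 23 12 14]
t=6: x=[0.0000 0.0000 0.4200 2.3000 2.9600 12.7200 20.0600 13.8200 13.7200] k=[0 0 0 1 0 13 18 17 11]
t=7: x=[0.0000 0.0000 0.1400 0.7200 1.9600 11.8800 17.1600 16.3000 11.8400] k=[0 0 2 2 0 13 16 20 13]
t=8: x=[0.0000 0.2800 1.7200 1.7200 2.1000 11.6000 16.1400 18.4600 13.9800] k=[0 1 4 0 0 11 19 17 13]
t=9: x=[0.1400 1.2800 3.0200 0.5600 1.5400 10.5800 17.6000 16.7200 13.5600] k=[0 3 3 0 6 11 16 20 13]
t=10: x=[0.4200 2.5800 2.5800 1.2600 5.8600 11.0000 15.8600 18.4600 13.9800] k=[0 6 2 5 7 14 18 20 12]
t=11: x=[0.8400 4.6000 2.9800 4.8600 7.7000 13.5800 17.7200 18.6000 13.1200] k=[5 2 5 8 7 11 14 19 15]

[0.0725, 0.0290, 0.0725, 0.1159, 0.1014, 0.1594, 0.2029, 0.2754, 0.2174]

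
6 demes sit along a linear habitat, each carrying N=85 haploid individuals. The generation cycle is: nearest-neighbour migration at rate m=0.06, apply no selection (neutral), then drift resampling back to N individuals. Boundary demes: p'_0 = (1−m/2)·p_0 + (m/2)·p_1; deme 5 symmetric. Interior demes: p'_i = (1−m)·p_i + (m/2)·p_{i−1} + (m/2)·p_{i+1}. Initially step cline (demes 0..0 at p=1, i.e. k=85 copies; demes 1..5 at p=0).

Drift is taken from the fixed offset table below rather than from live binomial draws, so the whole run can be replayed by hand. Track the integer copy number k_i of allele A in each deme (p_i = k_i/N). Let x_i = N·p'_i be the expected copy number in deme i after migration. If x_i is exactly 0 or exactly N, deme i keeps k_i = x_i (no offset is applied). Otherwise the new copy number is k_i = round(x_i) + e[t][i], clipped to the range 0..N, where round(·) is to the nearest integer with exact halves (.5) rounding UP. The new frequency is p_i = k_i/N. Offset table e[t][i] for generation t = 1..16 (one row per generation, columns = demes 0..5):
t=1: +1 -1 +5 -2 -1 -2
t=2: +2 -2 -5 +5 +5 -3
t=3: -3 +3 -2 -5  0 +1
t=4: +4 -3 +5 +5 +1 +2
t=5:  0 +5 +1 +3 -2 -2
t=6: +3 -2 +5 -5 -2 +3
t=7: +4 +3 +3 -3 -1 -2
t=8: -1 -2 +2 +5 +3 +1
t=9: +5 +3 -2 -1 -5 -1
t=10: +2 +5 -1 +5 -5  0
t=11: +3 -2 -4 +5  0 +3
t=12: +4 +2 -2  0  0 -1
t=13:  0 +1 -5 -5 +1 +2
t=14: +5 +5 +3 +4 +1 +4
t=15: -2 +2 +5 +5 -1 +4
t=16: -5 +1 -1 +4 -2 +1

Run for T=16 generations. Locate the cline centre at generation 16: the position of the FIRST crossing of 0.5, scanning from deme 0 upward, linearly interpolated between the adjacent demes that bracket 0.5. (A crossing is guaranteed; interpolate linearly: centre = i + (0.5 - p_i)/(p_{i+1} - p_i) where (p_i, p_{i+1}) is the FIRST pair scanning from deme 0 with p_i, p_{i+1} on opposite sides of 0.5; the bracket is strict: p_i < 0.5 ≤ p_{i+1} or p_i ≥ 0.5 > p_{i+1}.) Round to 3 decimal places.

t=0: k=[85 0 0 0 0 0]
t=1: x=[82.4500 2.5500 0.0000 0.0000 0.0000 0.0000] k=[83 2 0 0 0 0]
t=2: x=[80.5700 4.3700 0.0600 0.0000 0.0000 0.0000] k=[83 2 0 0 0 0]
t=3: x=[80.5700 4.3700 0.0600 0.0000 0.0000 0.0000] k=[78 7 0 0 0 0]
t=4: x=[75.8700 8.9200 0.2100 0.0000 0.0000 0.0000] k=[80 6 5 0 0 0]
t=5: x=[77.7800 8.1900 4.8800 0.1500 0.0000 0.0000] k=[78 13 6 3 0 0]
t=6: x=[76.0500 14.7400 6.1200 3.0000 0.0900 0.0000] k=[79 13 11 0 0 0]
t=7: x=[77.0200 14.9200 10.7300 0.3300 0.0000 0.0000] k=[81 18 14 0 0 0]
t=8: x=[79.1100 19.7700 13.7000 0.4200 0.0000 0.0000] k=[78 18 16 5 0 0]
t=9: x=[76.2000 19.7400 15.7300 5.1800 0.1500 0.0000] k=[81 23 14 4 0 0]
t=10: x=[79.2600 24.4700 13.9700 4.1800 0.1200 0.0000] k=[81 29 13 9 0 0]
t=11: x=[79.4400 30.0800 13.3600 8.8500 0.2700 0.0000] k=[82 28 9 14 0 0]
t=12: x=[80.3800 29.0500 9.7200 13.4300 0.4200 0.0000] k=[84 31 8 13 0 0]
t=13: x=[82.4100 31.9000 8.8400 12.4600 0.3900 0.0000] k=[82 33 4 7 1 0]
t=14: x=[80.5300 33.6000 4.9600 6.7300 1.1500 0.0300] k=[85 39 8 11 2 4]
t=15: x=[83.6200 39.4500 9.0200 10.6400 2.3300 3.9400] k=[82 41 14 16 1 8]
t=16: x=[80.7700 41.4200 14.8700 15.4900 1.6600 7.7900] k=[76 42 14 19 0 9]

0.985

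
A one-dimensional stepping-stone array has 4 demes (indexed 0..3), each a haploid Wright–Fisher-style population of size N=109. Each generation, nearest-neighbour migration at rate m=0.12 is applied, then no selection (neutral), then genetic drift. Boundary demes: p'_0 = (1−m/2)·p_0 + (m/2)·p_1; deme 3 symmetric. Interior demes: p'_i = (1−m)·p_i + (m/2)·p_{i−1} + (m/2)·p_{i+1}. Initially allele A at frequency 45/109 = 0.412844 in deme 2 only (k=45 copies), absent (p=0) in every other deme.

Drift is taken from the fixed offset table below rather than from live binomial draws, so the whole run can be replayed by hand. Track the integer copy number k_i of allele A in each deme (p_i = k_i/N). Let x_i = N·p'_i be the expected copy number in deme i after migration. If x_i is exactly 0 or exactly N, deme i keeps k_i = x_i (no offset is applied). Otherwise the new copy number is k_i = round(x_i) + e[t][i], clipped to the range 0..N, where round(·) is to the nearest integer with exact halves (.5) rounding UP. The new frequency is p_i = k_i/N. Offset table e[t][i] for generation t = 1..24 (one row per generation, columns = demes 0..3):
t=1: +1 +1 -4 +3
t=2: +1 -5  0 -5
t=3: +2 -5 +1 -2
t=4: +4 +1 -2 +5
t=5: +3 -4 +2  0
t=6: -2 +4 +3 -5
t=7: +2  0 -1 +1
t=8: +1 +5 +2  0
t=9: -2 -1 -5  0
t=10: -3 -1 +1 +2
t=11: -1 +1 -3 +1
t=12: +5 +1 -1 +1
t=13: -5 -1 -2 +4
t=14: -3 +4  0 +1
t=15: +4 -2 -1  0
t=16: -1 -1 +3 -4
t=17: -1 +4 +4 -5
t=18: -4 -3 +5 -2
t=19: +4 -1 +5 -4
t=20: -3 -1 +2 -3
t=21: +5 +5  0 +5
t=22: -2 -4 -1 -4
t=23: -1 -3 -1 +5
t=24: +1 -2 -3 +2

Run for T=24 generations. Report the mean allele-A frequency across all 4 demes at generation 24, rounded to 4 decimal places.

0.1055

t=0: k=[0 0 45 0]
t=1: x=[0.0000 2.7000 39.6000 2.7000] k=[0 4 36 6]
t=2: x=[0.2400 5.6800 32.2800 7.8000] k=[1 1 32 3]
t=3: x=[1.0000 2.8600 28.4000 4.7400] k=[3 0 29 3]
t=4: x=[2.8200 1.9200 25.7000 4.5600] k=[7 3 24 10]
t=5: x=[6.7600 4.5000 21.9000 10.8400] k=[10 1 24 11]
t=6: x=[9.4600 2.9200 21.8400 11.7800] k=[7 7 25 7]
t=7: x=[7.0000 8.0800 22.8400 8.0800] k=[9 8 22 9]
t=8: x=[8.9400 8.9000 20.3800 9.7800] k=[10 14 22 10]
t=9: x=[10.2400 14.2400 20.8000 10.7200] k=[8 13 16 11]
t=10: x=[8.3000 12.8800 15.5200 11.3000] k=[5 12 17 13]
t=11: x=[5.4200 11.8800 16.4600 13.2400] k=[4 13 13 14]
t=12: x=[4.5400 12.4600 13.0600 13.9400] k=[10 13 12 15]
t=13: x=[10.1800 12.7600 12.2400 14.8200] k=[5 12 10 19]
t=14: x=[5.4200 11.4600 10.6600 18.4600] k=[2 15 11 19]
t=15: x=[2.7800 13.9800 11.7200 18.5200] k=[7 12 11 19]
t=16: x=[7.3000 11.6400 11.5400 18.5200] k=[6 11 15 15]
t=17: x=[6.3000 10.9400 14.7600 15.0000] k=[5 15 19 10]
t=18: x=[5.6000 14.6400 18.2200 10.5400] k=[2 12 23 9]
t=19: x=[2.6000 12.0600 21.5000 9.8400] k=[7 11 27 6]
t=20: x=[7.2400 11.7200 24.7800 7.2600] k=[4 11 27 4]
t=21: x=[4.4200 11.5400 24.6600 5.3800] k=[9 17 25 10]
t=22: x=[9.4800 17.0000 23.6200 10.9000] k=[7 13 23 7]
t=23: x=[7.3600 13.2400 21.4400 7.9600] k=[6 10 20 13]
t=24: x=[6.2400 10.3600 18.9800 13.4200] k=[7 8 16 15]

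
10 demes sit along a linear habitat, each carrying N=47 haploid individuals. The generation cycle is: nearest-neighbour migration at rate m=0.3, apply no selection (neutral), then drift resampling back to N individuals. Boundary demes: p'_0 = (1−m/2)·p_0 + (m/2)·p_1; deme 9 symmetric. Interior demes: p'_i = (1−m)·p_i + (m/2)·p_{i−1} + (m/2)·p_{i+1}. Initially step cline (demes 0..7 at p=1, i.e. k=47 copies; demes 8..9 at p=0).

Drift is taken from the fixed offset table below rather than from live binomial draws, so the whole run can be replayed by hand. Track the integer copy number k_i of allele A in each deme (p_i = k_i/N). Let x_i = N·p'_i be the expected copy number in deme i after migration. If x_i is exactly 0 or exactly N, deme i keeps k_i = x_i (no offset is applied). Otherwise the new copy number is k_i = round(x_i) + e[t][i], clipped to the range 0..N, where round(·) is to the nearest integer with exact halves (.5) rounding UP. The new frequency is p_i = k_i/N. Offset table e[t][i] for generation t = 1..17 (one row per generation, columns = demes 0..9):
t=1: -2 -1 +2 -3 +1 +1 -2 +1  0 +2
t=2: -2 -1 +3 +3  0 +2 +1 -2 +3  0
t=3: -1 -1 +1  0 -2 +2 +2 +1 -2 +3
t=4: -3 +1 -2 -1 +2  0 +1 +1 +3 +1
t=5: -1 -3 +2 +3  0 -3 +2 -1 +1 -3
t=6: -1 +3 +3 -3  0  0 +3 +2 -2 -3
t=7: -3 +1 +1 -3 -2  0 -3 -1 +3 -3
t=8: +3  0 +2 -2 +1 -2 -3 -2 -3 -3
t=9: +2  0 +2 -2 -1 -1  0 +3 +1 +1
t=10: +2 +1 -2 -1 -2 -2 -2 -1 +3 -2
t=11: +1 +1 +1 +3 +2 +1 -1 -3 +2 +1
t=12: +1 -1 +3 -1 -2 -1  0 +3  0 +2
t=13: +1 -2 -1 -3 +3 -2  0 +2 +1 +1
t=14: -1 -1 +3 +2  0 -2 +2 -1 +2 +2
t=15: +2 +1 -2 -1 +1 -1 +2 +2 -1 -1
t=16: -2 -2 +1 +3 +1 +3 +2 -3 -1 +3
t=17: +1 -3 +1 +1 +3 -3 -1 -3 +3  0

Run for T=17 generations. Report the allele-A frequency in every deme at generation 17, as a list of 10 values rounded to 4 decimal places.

[0.9787, 0.8723, 0.9787, 1.0000, 1.0000, 0.8085, 0.7872, 0.5745, 0.5957, 0.5106]

t=0: k=[47 47 47 47 47 47 47 47 0 0]
t=1: x=[47.0000 47.0000 47.0000 47.0000 47.0000 47.0000 47.0000 39.9500 7.0500 0.0000] k=[47 47 47 47 47 47 47 41 7 0]
t=2: x=[47.0000 47.0000 47.0000 47.0000 47.0000 47.0000 46.1000 36.8000 11.0500 1.0500] k=[47 47 47 47 47 47 47 35 14 1]
t=3: x=[47.0000 47.0000 47.0000 47.0000 47.0000 47.0000 45.2000 33.6500 15.2000 2.9500] k=[47 47 47 47 47 47 47 35 13 6]
t=4: x=[47.0000 47.0000 47.0000 47.0000 47.0000 47.0000 45.2000 33.5000 15.2500 7.0500] k=[47 47 47 47 47 47 46 35 18 8]
t=5: x=[47.0000 47.0000 47.0000 47.0000 47.0000 46.8500 44.5000 34.1000 19.0500 9.5000] k=[47 47 47 47 47 44 47 33 20 7]
t=6: x=[47.0000 47.0000 47.0000 47.0000 46.5500 44.9000 44.4500 33.1500 20.0000 8.9500] k=[47 47 47 47 47 45 47 35 18 6]
t=7: x=[47.0000 47.0000 47.0000 47.0000 46.7000 45.6000 44.9000 34.2500 18.7500 7.8000] k=[47 47 47 47 45 46 42 33 22 5]
t=8: x=[47.0000 47.0000 47.0000 46.7000 45.4500 45.2500 41.2500 32.7000 21.1000 7.5500] k=[47 47 47 45 46 43 38 31 18 5]
t=9: x=[47.0000 47.0000 46.7000 45.4500 45.4000 42.7000 37.7000 30.1000 18.0000 6.9500] k=[47 47 47 43 44 42 38 33 19 8]
t=10: x=[47.0000 47.0000 46.4000 43.7500 43.5500 41.7000 37.8500 31.6500 19.4500 9.6500] k=[47 47 44 43 42 40 36 31 22 8]
t=11: x=[47.0000 46.5500 44.3000 43.0000 41.8500 39.7000 35.8500 30.4000 21.2500 10.1000] k=[47 47 45 46 44 41 35 27 23 11]
t=12: x=[47.0000 46.7000 45.4500 45.5500 43.8500 40.5500 34.7000 27.6000 21.8000 12.8000] k=[47 46 47 45 42 40 35 31 22 15]
t=13: x=[46.8500 46.3000 46.5500 44.8500 42.1500 39.5500 35.1500 30.2500 22.3000 16.0500] k=[47 44 46 42 45 38 35 32 23 17]
t=14: x=[46.5500 44.7500 45.1000 43.0500 43.5000 38.6000 35.0000 31.1000 23.4500 17.9000] k=[46 44 47 45 44 37 37 30 25 20]
t=15: x=[45.7000 44.7500 46.2500 45.1500 43.1000 38.0500 35.9500 30.3000 25.0000 20.7500] k=[47 46 44 44 44 37 38 32 24 20]
t=16: x=[46.8500 45.8500 44.3000 44.0000 42.9500 38.2000 36.9500 31.7000 24.6000 20.6000] k=[45 44 45 47 44 41 39 29 24 24]
t=17: x=[44.8500 44.3000 45.1500 46.2500 44.0000 41.1500 37.8000 29.7500 24.7500 24.0000] k=[46 41 46 47 47 38 37 27 28 24]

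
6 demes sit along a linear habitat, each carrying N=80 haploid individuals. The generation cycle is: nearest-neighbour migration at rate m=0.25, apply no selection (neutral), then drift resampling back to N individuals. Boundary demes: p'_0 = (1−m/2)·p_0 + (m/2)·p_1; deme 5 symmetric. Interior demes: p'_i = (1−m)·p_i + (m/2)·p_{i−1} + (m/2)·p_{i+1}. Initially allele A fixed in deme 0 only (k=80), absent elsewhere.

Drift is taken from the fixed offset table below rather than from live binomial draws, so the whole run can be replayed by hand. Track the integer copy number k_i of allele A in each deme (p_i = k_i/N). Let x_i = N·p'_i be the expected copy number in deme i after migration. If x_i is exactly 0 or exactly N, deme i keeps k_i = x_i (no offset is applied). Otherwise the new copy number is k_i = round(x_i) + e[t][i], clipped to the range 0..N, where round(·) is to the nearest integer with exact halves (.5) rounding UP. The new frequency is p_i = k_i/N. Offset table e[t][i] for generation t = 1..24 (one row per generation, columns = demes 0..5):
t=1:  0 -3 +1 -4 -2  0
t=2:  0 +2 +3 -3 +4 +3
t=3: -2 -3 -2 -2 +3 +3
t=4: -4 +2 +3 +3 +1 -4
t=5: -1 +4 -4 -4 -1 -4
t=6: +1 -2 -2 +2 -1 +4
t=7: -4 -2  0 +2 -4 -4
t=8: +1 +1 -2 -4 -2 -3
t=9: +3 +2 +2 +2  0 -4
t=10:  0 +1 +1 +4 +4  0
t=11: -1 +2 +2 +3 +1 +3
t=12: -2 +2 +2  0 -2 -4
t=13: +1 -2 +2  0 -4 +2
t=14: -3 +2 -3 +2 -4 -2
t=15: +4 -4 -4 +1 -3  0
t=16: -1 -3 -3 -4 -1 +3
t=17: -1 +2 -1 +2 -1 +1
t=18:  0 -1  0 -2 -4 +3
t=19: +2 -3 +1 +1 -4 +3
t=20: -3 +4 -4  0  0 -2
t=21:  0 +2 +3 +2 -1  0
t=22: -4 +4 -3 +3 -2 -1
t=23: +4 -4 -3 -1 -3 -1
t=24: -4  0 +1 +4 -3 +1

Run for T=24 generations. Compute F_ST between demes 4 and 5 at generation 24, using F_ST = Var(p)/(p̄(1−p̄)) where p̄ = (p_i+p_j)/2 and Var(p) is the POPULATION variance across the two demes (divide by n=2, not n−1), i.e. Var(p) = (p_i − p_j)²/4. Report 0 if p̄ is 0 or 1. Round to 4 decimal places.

t=0: k=[80 0 0 0 0 0]
t=1: x=[70.0000 10.0000 0.0000 0.0000 0.0000 0.0000] k=[70 7 0 0 0 0]
t=2: x=[62.1250 14.0000 0.8750 0.0000 0.0000 0.0000] k=[62 16 4 0 0 0]
t=3: x=[56.2500 20.2500 5.0000 0.5000 0.0000 0.0000] k=[54 17 3 0 0 0]
t=4: x=[49.3750 19.8750 4.3750 0.3750 0.0000 0.0000] k=[45 22 7 3 0 0]
t=5: x=[42.1250 23.0000 8.3750 3.1250 0.3750 0.0000] k=[41 27 4 0 0 0]
t=6: x=[39.2500 25.8750 6.3750 0.5000 0.0000 0.0000] k=[40 24 4 3 0 0]
t=7: x=[38.0000 23.5000 6.3750 2.7500 0.3750 0.0000] k=[34 22 6 5 0 0]
t=8: x=[32.5000 21.5000 7.8750 4.5000 0.6250 0.0000] k=[34 23 6 1 0 0]
t=9: x=[32.6250 22.2500 7.5000 1.5000 0.1250 0.0000] k=[36 24 10 4 0 0]
t=10: x=[34.5000 23.7500 11.0000 4.2500 0.5000 0.0000] k=[35 25 12 8 5 0]
t=11: x=[33.7500 24.6250 13.1250 8.1250 4.7500 0.6250] k=[33 27 15 11 6 4]
t=12: x=[32.2500 26.2500 16.0000 10.8750 6.3750 4.2500] k=[30 28 18 11 4 0]
t=13: x=[29.7500 27.0000 18.3750 11.0000 4.3750 0.5000] k=[31 25 20 11 0 3]
t=14: x=[30.2500 25.1250 19.5000 10.7500 1.7500 2.6250] k=[27 27 17 13 0 1]
t=15: x=[27.0000 25.7500 17.7500 11.8750 1.7500 0.8750] k=[31 22 14 13 0 1]
t=16: x=[29.8750 22.1250 14.8750 11.5000 1.7500 0.8750] k=[29 19 12 8 1 4]
t=17: x=[27.7500 19.3750 12.3750 7.6250 2.2500 3.6250] k=[27 21 11 10 1 5]
t=18: x=[26.2500 20.5000 12.1250 9.0000 2.6250 4.5000] k=[26 20 12 7 0 8]
t=19: x=[25.2500 19.7500 12.3750 6.7500 1.8750 7.0000] k=[27 17 13 8 0 10]
t=20: x=[25.7500 17.7500 12.8750 7.6250 2.2500 8.7500] k=[23 22 9 8 2 7]
t=21: x=[22.8750 20.5000 10.5000 7.3750 3.3750 6.3750] k=[23 23 14 9 2 6]
t=22: x=[23.0000 21.8750 14.5000 8.7500 3.3750 5.5000] k=[19 26 12 12 1 5]
t=23: x=[19.8750 23.3750 13.7500 10.6250 2.8750 4.5000] k=[24 19 11 10 0 4]
t=24: x=[23.3750 18.6250 11.8750 8.8750 1.7500 3.5000] k=[19 19 13 13 0 5]

0.0323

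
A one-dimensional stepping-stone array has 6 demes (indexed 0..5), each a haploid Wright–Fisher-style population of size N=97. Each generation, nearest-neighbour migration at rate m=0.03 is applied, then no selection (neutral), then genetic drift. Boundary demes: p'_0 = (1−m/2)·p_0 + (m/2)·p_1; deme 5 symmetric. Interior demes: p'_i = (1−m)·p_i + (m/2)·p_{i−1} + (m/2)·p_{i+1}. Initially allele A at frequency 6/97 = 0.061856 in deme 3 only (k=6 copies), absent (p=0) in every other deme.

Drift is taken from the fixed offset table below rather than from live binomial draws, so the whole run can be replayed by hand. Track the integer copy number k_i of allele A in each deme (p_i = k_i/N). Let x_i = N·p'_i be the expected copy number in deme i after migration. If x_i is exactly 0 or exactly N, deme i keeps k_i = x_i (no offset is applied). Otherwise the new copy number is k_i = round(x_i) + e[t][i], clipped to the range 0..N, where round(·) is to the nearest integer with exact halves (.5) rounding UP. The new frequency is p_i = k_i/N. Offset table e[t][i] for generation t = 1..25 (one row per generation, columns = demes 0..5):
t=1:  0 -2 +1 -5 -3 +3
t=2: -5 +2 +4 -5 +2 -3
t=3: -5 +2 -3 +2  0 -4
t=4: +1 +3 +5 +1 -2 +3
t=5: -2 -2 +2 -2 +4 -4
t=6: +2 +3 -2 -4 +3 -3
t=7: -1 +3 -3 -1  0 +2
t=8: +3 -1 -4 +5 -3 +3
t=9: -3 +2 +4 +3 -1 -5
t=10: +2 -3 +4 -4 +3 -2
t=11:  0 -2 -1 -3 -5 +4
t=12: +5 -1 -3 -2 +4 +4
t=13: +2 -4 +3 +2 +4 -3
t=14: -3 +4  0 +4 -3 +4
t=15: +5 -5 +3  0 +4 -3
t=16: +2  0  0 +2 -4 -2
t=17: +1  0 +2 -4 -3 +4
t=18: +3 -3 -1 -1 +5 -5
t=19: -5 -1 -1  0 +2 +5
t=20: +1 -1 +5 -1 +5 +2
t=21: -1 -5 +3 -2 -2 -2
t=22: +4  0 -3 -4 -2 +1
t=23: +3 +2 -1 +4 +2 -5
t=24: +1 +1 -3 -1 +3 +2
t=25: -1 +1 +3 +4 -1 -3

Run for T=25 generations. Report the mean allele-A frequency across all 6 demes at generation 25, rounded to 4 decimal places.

0.1065

t=0: k=[0 0 0 6 0 0]
t=1: x=[0.0000 0.0000 0.0900 5.8200 0.0900 0.0000] k=[0 0 1 1 0 0]
t=2: x=[0.0000 0.0150 0.9850 0.9850 0.0150 0.0000] k=[0 2 5 0 2 0]
t=3: x=[0.0300 2.0150 4.8800 0.1050 1.9400 0.0300] k=[0 4 2 2 2 0]
t=4: x=[0.0600 3.9100 2.0300 2.0000 1.9700 0.0300] k=[1 7 7 3 0 3]
t=5: x=[1.0900 6.9100 6.9400 3.0150 0.0900 2.9550] k=[0 5 9 1 4 0]
t=6: x=[0.0750 4.9850 8.8200 1.1650 3.8950 0.0600] k=[2 8 7 0 7 0]
t=7: x=[2.0900 7.8950 6.9100 0.2100 6.7900 0.1050] k=[1 11 4 0 7 2]
t=8: x=[1.1500 10.7450 4.0450 0.1650 6.8200 2.0750] k=[4 10 0 5 4 5]
t=9: x=[4.0900 9.7600 0.2250 4.9100 4.0300 4.9850] k=[1 12 4 8 3 0]
t=10: x=[1.1650 11.7150 4.1800 7.8650 3.0300 0.0450] k=[3 9 8 4 6 0]
t=11: x=[3.0900 8.8950 7.9550 4.0900 5.8800 0.0900] k=[3 7 7 1 1 4]
t=12: x=[3.0600 6.9400 6.9100 1.0900 1.0450 3.9550] k=[8 6 4 0 5 8]
t=13: x=[7.9700 6.0000 3.9700 0.1350 4.9700 7.9550] k=[10 2 7 2 9 5]
t=14: x=[9.8800 2.1950 6.8500 2.1800 8.8350 5.0600] k=[7 6 7 6 6 9]
t=15: x=[6.9850 6.0300 6.9700 6.0150 6.0450 8.9550] k=[12 1 10 6 10 6]
t=16: x=[11.8350 1.3000 9.8050 6.1200 9.8800 6.0600] k=[14 1 10 8 6 4]
t=17: x=[13.8050 1.3300 9.8350 8.0000 6.0000 4.0300] k=[15 1 12 4 3 8]
t=18: x=[14.7900 1.3750 11.7150 4.1050 3.0900 7.9250] k=[18 0 11 3 8 3]
t=19: x=[17.7300 0.4350 10.7150 3.1950 7.8500 3.0750] k=[13 0 10 3 10 8]
t=20: x=[12.8050 0.3450 9.7450 3.2100 9.8650 8.0300] k=[14 0 15 2 15 10]
t=21: x=[13.7900 0.4350 14.5800 2.3900 14.7300 10.0750] k=[13 0 18 0 13 8]
t=22: x=[12.8050 0.4650 17.4600 0.4650 12.7300 8.0750] k=[17 0 14 0 11 9]
t=23: x=[16.7450 0.4650 13.5800 0.3750 10.8050 9.0300] k=[20 2 13 4 13 4]
t=24: x=[19.7300 2.4350 12.7000 4.2700 12.7300 4.1350] k=[21 3 10 3 16 6]
t=25: x=[20.7300 3.3750 9.7900 3.3000 15.6550 6.1500] k=[20 4 13 7 15 3]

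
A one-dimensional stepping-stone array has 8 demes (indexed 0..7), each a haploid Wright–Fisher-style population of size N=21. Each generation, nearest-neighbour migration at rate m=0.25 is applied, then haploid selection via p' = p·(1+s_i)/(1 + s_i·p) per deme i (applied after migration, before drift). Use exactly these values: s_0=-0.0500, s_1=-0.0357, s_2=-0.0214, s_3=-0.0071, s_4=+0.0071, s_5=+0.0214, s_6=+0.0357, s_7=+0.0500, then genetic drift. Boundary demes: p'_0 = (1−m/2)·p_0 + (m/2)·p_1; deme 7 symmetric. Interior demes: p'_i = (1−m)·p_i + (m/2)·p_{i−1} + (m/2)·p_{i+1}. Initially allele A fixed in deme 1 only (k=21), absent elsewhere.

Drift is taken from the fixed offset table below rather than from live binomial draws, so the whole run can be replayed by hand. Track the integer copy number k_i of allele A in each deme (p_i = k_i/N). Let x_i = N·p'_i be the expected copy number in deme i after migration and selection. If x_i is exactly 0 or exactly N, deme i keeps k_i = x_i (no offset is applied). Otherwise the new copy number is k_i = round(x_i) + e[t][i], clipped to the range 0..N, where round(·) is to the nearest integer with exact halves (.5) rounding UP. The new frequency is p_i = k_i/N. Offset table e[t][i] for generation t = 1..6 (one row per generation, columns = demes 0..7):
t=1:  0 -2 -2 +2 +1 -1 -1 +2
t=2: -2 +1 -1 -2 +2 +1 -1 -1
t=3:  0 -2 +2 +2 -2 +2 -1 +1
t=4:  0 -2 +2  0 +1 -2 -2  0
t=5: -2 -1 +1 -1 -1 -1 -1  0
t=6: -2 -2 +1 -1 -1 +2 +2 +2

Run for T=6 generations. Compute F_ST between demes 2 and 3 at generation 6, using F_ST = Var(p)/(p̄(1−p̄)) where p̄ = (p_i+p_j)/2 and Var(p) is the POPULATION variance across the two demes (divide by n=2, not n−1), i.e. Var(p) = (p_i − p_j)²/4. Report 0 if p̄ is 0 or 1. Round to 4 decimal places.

t=0: k=[0 21 0 0 0 0 0 0]
t=1: x=[2.5094 15.6056 2.5757 0.0000 0.0000 0.0000 0.0000 0.0000] k=[3 14 1 0 0 0 0 0]
t=2: x=[4.2000 10.8094 2.4527 0.1241 0.0000 0.0000 0.0000 0.0000] k=[2 12 1 0 0 0 0 0]
t=3: x=[3.1116 9.1867 2.2069 0.1241 0.0000 0.0000 0.0000 0.0000] k=[3 7 4 2 0 0 0 0]
t=4: x=[3.3529 5.9685 4.0538 1.9871 0.2518 0.0000 0.0000 0.0000] k=[3 4 6 2 1 0 0 0]
t=5: x=[2.9910 4.0058 5.1653 2.3600 1.0068 0.1277 0.0000 0.0000] k=[1 3 6 1 0 0 0 0]
t=6: x=[1.1910 3.0295 4.9181 1.4901 0.1259 0.0000 0.0000 0.0000] k=[0 1 6 0 0 0 0 0]

0.1667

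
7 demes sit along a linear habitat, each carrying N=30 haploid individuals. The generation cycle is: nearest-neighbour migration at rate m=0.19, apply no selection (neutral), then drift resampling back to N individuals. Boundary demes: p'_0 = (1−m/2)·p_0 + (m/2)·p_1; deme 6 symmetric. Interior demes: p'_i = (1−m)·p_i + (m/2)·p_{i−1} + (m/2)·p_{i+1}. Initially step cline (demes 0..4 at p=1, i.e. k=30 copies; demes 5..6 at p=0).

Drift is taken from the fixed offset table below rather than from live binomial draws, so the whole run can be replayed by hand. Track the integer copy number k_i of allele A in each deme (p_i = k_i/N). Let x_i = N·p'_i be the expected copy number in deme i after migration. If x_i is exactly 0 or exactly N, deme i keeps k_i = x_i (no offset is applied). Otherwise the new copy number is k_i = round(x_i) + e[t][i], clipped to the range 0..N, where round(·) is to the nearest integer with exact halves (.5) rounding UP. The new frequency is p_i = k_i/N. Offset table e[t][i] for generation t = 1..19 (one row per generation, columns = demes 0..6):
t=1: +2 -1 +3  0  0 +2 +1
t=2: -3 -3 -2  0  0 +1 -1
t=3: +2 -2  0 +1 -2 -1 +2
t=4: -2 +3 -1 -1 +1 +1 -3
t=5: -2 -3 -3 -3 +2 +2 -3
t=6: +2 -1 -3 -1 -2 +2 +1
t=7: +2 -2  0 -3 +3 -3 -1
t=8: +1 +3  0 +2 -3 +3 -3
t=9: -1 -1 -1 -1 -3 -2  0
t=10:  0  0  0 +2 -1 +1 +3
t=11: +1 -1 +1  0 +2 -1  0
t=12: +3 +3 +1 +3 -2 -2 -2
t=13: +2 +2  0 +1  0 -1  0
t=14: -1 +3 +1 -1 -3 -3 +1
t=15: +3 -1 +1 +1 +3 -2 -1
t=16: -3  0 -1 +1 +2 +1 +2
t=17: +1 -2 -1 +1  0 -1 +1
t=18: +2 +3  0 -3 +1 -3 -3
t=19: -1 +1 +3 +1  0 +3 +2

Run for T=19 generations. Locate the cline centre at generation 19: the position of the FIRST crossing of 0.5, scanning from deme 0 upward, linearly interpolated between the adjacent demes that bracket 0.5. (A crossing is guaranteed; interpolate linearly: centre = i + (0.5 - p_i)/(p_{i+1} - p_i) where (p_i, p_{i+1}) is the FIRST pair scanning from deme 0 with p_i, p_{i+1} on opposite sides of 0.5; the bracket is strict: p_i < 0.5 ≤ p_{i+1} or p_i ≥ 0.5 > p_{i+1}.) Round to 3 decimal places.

t=0: k=[30 30 30 30 30 0 0]
t=1: x=[30.0000 30.0000 30.0000 30.0000 27.1500 2.8500 0.0000] k=[30 30 30 30 27 5 0]
t=2: x=[30.0000 30.0000 30.0000 29.7150 25.1950 6.6150 0.4750] k=[30 30 30 30 25 8 0]
t=3: x=[30.0000 30.0000 30.0000 29.5250 23.8600 8.8550 0.7600] k=[30 30 30 30 22 8 3]
t=4: x=[30.0000 30.0000 30.0000 29.2400 21.4300 8.8550 3.4750] k=[30 30 30 28 22 10 0]
t=5: x=[30.0000 30.0000 29.8100 27.6200 21.4300 10.1900 0.9500] k=[30 30 27 25 23 12 0]
t=6: x=[30.0000 29.7150 27.0950 25.0000 22.1450 11.9050 1.1400] k=[30 29 24 24 20 14 2]
t=7: x=[29.9050 28.6200 24.4750 23.6200 19.8100 13.4300 3.1400] k=[30 27 24 21 23 10 2]
t=8: x=[29.7150 27.0000 24.0000 21.4750 21.5750 10.4750 2.7600] k=[30 30 24 23 19 13 0]
t=9: x=[30.0000 29.4300 24.4750 22.7150 18.8100 12.3350 1.2350] k=[30 28 23 22 16 10 1]
t=10: x=[29.8100 27.7150 23.3800 21.5250 16.0000 9.7150 1.8550] k=[30 28 23 24 15 11 5]
t=11: x=[29.8100 27.7150 23.5700 23.0500 15.4750 10.8100 5.5700] k=[30 27 25 23 17 10 6]
t=12: x=[29.7150 27.0950 25.0000 22.6200 16.9050 10.2850 6.3800] k=[30 30 26 26 15 8 4]
t=13: x=[30.0000 29.6200 26.3800 24.9550 15.3800 8.2850 4.3800] k=[30 30 26 26 15 7 4]
t=14: x=[30.0000 29.6200 26.3800 24.9550 15.2850 7.4750 4.2850] k=[30 30 27 24 12 4 5]
t=15: x=[30.0000 29.7150 27.0000 23.1450 12.3800 4.8550 4.9050] k=[30 29 28 24 15 3 4]
t=16: x=[29.9050 29.0000 27.7150 23.5250 14.7150 4.2350 3.9050] k=[27 29 27 25 17 5 6]
t=17: x=[27.1900 28.6200 27.0000 24.4300 16.6200 6.2350 5.9050] k=[28 27 26 25 17 5 7]
t=18: x=[27.9050 27.0000 26.0000 24.3350 16.6200 6.3300 6.8100] k=[30 30 26 21 18 3 4]
t=19: x=[30.0000 29.6200 25.9050 21.1900 16.8600 4.5200 3.9050] k=[30 30 29 22 17 8 6]

4.222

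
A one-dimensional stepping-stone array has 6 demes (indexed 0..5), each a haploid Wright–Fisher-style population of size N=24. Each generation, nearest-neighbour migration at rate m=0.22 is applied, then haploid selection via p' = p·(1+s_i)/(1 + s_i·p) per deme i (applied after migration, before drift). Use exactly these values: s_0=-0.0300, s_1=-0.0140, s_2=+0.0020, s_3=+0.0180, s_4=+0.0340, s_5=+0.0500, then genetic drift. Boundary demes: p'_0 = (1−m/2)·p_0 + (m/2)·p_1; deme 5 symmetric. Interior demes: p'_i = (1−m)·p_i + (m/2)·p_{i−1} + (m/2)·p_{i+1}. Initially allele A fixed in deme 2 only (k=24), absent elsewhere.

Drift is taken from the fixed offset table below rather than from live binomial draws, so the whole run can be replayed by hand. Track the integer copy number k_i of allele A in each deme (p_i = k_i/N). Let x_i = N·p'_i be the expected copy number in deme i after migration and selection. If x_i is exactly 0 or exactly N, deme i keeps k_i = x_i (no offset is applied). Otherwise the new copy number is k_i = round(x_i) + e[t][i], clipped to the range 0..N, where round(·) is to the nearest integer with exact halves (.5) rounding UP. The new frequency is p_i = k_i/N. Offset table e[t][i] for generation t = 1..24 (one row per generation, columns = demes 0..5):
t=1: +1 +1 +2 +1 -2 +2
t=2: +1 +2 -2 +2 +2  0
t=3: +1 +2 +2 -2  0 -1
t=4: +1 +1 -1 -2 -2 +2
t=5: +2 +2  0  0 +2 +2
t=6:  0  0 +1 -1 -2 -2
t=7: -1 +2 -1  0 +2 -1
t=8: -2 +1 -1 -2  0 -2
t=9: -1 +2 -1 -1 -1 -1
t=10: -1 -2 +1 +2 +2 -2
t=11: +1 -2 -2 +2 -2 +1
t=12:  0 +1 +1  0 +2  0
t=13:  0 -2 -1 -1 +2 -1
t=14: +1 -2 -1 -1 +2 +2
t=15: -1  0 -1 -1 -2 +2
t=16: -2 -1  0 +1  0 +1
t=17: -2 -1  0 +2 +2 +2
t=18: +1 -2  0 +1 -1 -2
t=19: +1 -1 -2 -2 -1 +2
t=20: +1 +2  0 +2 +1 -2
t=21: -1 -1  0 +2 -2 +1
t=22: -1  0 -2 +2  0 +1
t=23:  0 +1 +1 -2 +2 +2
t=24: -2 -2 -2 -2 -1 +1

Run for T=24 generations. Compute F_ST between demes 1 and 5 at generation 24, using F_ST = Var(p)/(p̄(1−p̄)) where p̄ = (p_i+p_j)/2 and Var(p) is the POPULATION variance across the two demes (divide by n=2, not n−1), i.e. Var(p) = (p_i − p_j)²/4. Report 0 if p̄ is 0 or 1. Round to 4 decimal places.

0.3025

t=0: k=[0 0 24 0 0 0]
t=1: x=[0.0000 2.6071 18.7282 2.6822 0.0000 0.0000] k=[0 4 21 4 0 0]
t=2: x=[0.4270 5.3710 17.2697 5.5053 0.4547 0.0000] k=[1 7 15 8 2 0]
t=3: x=[1.6135 7.1490 13.3618 8.2061 2.5143 0.2309] k=[3 9 15 6 3 0]
t=4: x=[3.5665 8.9208 13.3618 6.7462 3.0889 0.3463] k=[5 10 12 5 1 2]
t=5: x=[5.4211 9.5887 11.0219 5.4043 1.5992 1.9767] k=[7 12 11 5 4 4]
t=6: x=[7.3933 11.2557 10.4618 5.6265 4.2251 4.1653] k=[7 11 11 5 2 2]
t=7: x=[7.2845 10.4767 10.3518 5.4043 2.4013 2.0913] k=[6 12 9 5 4 1]
t=8: x=[6.5144 10.9260 8.9012 5.4043 3.8877 1.3926] k=[5 12 8 3 4 0]
t=9: x=[5.6376 10.7063 7.9006 3.7157 3.5499 0.4616] k=[5 13 7 3 3 0]
t=10: x=[5.7458 11.3756 7.2301 3.4929 2.7504 0.3463] k=[5 9 8 5 5 0]
t=11: x=[5.3129 8.3730 7.7905 5.4043 4.5725 0.5768] k=[6 6 6 7 3 2]
t=12: x=[5.8640 5.9368 6.1191 6.5345 3.4271 2.2058] k=[6 7 7 7 5 2]
t=13: x=[5.9723 6.8210 7.0099 6.8671 5.0215 2.4347] k=[6 5 6 6 7 1]
t=14: x=[5.7557 5.1626 5.8989 6.1916 6.3855 1.7370] k=[7 3 5 5 8 4]
t=15: x=[6.4158 3.6165 4.7877 5.4043 7.4000 4.6193] k=[5 4 4 4 5 7]
t=16: x=[4.7725 4.0622 4.0067 4.1711 5.2458 7.0198] k=[3 3 4 5 5 8]
t=17: x=[2.9210 3.0720 4.0067 4.9598 5.4699 7.9268] k=[1 2 4 7 7 10]
t=18: x=[1.0782 2.0830 4.1168 6.7563 7.5013 9.9530] k=[2 0 4 8 7 8]
t=19: x=[1.7305 0.6510 4.0067 7.5420 7.3899 8.1505] k=[3 0 2 6 6 10]
t=20: x=[2.5986 0.5425 2.2240 5.6366 6.5988 9.8420] k=[4 3 2 8 8 8]
t=21: x=[3.7917 2.9632 2.7749 7.4312 8.1793 8.2623] k=[3 2 3 9 6 9]
t=22: x=[2.8135 2.1918 3.5560 8.1055 6.8221 8.9420] k=[2 2 2 10 7 10]
t=23: x=[1.9449 1.9743 2.8851 8.8896 7.8354 9.9530] k=[2 3 4 7 10 12]
t=24: x=[2.0521 2.9632 4.2270 7.0888 10.0850 12.0727] k=[0 1 2 5 9 13]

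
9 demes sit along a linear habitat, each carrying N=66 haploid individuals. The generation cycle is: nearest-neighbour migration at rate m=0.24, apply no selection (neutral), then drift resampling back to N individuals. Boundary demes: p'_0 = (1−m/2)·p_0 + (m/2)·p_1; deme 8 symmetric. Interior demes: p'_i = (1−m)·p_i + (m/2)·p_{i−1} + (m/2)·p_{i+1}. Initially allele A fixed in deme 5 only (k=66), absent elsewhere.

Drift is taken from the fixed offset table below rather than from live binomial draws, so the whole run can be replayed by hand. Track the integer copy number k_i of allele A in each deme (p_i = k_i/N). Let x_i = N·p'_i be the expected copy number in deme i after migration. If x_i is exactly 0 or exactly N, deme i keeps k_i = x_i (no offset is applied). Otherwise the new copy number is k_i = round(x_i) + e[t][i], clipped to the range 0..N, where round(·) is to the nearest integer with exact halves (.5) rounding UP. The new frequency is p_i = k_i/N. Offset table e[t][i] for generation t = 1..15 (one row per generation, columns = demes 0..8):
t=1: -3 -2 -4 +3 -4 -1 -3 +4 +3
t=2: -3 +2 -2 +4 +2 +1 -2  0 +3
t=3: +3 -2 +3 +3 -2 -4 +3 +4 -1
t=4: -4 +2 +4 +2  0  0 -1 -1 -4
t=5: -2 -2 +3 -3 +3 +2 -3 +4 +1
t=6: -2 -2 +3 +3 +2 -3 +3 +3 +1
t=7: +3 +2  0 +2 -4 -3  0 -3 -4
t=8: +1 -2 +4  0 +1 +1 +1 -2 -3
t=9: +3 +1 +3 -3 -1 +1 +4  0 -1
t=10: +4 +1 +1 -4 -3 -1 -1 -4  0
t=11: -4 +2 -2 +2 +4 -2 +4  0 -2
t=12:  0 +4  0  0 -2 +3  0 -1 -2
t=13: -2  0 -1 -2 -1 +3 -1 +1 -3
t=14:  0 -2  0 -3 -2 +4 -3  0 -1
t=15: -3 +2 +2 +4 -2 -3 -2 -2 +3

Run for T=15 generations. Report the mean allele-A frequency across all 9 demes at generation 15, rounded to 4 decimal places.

t=0: k=[0 0 0 0 0 66 0 0 0]
t=1: x=[0.0000 0.0000 0.0000 0.0000 7.9200 50.1600 7.9200 0.0000 0.0000] k=[0 0 0 0 4 49 5 0 0]
t=2: x=[0.0000 0.0000 0.0000 0.4800 8.9200 38.3200 9.6800 0.6000 0.0000] k=[0 0 0 4 11 39 8 1 0]
t=3: x=[0.0000 0.0000 0.4800 4.3600 13.5200 31.9200 10.8800 1.7200 0.1200] k=[0 0 3 7 12 28 14 6 0]
t=4: x=[0.0000 0.3600 3.1200 7.1200 13.3200 24.4000 14.7200 6.2400 0.7200] k=[0 2 7 9 13 24 14 5 0]
t=5: x=[0.2400 2.3600 6.6400 9.2400 13.8400 21.4800 14.1200 5.4800 0.6000] k=[0 0 10 6 17 23 11 9 2]
t=6: x=[0.0000 1.2000 8.3200 7.8000 16.4000 20.8400 12.2000 8.4000 2.8400] k=[0 0 11 11 18 18 15 11 4]
t=7: x=[0.0000 1.3200 9.6800 11.8400 17.1600 17.6400 14.8800 10.6400 4.8400] k=[0 3 10 14 13 15 15 8 1]
t=8: x=[0.3600 3.4800 9.6400 13.4000 13.3600 14.7600 14.1600 8.0000 1.8400] k=[1 1 14 13 14 16 15 6 0]
t=9: x=[1.0000 2.5600 12.3200 13.2400 14.1200 15.6400 14.0400 6.3600 0.7200] k=[4 4 15 10 13 17 18 6 0]
t=10: x=[4.0000 5.3200 13.0800 10.9600 13.1200 16.6400 16.4400 6.7200 0.7200] k=[8 6 14 7 10 16 15 3 1]
t=11: x=[7.7600 7.2000 12.2000 8.2000 10.3600 15.1600 13.6800 4.2000 1.2400] k=[4 9 10 10 14 13 18 4 0]
t=12: x=[4.6000 8.5200 9.8800 10.4800 13.4000 13.7200 15.7200 5.2000 0.4800] k=[5 13 10 10 11 17 16 4 0]
t=13: x=[5.9600 11.6800 10.3600 10.1200 11.6000 16.1600 14.6800 4.9600 0.4800] k=[4 12 9 8 11 19 14 6 0]
t=14: x=[4.9600 10.6800 9.2400 8.4800 11.6000 17.4400 13.6400 6.2400 0.7200] k=[5 9 9 5 10 21 11 6 0]
t=15: x=[5.4800 8.5200 8.5200 6.0800 10.7200 18.4800 11.6000 5.8800 0.7200] k=[2 11 11 10 9 15 10 4 4]

0.1279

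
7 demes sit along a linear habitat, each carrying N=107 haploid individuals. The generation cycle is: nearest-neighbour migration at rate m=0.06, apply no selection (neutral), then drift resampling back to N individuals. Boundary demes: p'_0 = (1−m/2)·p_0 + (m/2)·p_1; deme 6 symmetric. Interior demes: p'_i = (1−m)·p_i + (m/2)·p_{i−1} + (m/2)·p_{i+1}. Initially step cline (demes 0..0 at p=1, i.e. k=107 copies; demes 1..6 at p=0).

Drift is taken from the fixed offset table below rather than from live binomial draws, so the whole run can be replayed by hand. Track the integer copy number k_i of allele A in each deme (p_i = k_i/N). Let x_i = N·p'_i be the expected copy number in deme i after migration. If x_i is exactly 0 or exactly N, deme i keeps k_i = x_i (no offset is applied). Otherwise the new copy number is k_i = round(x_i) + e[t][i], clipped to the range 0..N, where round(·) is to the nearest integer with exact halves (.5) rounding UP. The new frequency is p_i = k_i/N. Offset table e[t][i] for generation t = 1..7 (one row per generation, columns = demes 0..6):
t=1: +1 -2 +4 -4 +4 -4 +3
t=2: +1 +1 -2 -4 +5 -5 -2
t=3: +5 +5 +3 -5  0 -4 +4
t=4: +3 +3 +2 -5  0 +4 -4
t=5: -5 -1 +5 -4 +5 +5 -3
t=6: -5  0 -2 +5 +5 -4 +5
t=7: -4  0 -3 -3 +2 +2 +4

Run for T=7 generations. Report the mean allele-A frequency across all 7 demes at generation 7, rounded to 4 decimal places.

t=0: k=[107 0 0 0 0 0 0]
t=1: x=[103.7900 3.2100 0.0000 0.0000 0.0000 0.0000 0.0000] k=[105 1 0 0 0 0 0]
t=2: x=[101.8800 4.0900 0.0300 0.0000 0.0000 0.0000 0.0000] k=[103 5 0 0 0 0 0]
t=3: x=[100.0600 7.7900 0.1500 0.0000 0.0000 0.0000 0.0000] k=[105 13 3 0 0 0 0]
t=4: x=[102.2400 15.4600 3.2100 0.0900 0.0000 0.0000 0.0000] k=[105 18 5 0 0 0 0]
t=5: x=[102.3900 20.2200 5.2400 0.1500 0.0000 0.0000 0.0000] k=[97 19 10 0 0 0 0]
t=6: x=[94.6600 21.0700 9.9700 0.3000 0.0000 0.0000 0.0000] k=[90 21 8 5 0 0 0]
t=7: x=[87.9300 22.6800 8.3000 4.9400 0.1500 0.0000 0.0000] k=[84 23 5 2 2 0 0]

0.1549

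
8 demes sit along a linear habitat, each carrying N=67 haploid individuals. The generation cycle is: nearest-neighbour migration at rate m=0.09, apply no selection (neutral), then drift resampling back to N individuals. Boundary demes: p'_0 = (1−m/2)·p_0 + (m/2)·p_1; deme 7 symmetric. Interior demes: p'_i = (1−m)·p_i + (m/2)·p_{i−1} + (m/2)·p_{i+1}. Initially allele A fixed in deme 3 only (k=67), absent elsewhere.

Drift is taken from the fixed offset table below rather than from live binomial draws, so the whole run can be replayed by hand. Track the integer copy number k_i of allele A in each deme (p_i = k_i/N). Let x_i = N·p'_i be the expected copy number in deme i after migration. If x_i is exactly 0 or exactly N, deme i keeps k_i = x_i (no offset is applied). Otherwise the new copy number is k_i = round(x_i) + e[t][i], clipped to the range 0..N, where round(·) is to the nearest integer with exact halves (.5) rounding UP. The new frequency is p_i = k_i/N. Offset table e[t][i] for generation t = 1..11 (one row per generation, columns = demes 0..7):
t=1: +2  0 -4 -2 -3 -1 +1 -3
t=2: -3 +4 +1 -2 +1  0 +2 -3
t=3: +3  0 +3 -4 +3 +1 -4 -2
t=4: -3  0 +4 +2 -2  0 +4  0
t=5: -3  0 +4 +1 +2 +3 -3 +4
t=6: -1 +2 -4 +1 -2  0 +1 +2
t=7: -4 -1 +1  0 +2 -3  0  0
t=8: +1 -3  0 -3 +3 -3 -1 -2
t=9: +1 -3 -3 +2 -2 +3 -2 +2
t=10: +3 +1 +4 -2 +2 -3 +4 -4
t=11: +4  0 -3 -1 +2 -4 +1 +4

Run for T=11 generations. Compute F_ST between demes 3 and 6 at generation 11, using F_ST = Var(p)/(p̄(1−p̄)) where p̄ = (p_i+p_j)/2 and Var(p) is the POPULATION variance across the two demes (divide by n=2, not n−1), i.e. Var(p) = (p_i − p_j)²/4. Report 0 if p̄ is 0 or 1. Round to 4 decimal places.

t=0: k=[0 0 0 67 0 0 0 0]
t=1: x=[0.0000 0.0000 3.0150 60.9700 3.0150 0.0000 0.0000 0.0000] k=[0 0 0 59 0 0 0 0]
t=2: x=[0.0000 0.0000 2.6550 53.6900 2.6550 0.0000 0.0000 0.0000] k=[0 0 4 52 4 0 0 0]
t=3: x=[0.0000 0.1800 5.9800 47.6800 5.9800 0.1800 0.0000 0.0000] k=[0 0 9 44 9 1 0 0]
t=4: x=[0.0000 0.4050 10.1700 40.8500 10.2150 1.3150 0.0450 0.0000] k=[0 0 14 43 8 1 4 0]
t=5: x=[0.0000 0.6300 14.6750 40.1200 9.2600 1.4500 3.6850 0.1800] k=[0 1 19 41 11 4 1 4]
t=6: x=[0.0450 1.7650 19.1800 38.6600 12.0350 4.1800 1.2700 3.8650] k=[0 4 15 40 10 4 2 6]
t=7: x=[0.1800 4.3150 15.6300 37.5250 11.0800 4.1800 2.2700 5.8200] k=[0 3 17 38 13 1 2 6]
t=8: x=[0.1350 3.4950 17.3150 35.9300 13.5850 1.5850 2.1350 5.8200] k=[1 0 17 33 17 0 1 4]
t=9: x=[0.9550 0.8100 16.9550 31.5600 16.9550 0.8100 1.0900 3.8650] k=[2 0 14 34 15 4 0 6]
t=10: x=[1.9100 0.7200 14.2700 32.2450 15.3600 4.3150 0.4500 5.7300] k=[5 2 18 30 17 1 4 2]
t=11: x=[4.8650 2.8550 17.8200 28.8750 16.8650 1.8550 3.7750 2.0900] k=[9 3 15 28 19 0 5 6]

0.1587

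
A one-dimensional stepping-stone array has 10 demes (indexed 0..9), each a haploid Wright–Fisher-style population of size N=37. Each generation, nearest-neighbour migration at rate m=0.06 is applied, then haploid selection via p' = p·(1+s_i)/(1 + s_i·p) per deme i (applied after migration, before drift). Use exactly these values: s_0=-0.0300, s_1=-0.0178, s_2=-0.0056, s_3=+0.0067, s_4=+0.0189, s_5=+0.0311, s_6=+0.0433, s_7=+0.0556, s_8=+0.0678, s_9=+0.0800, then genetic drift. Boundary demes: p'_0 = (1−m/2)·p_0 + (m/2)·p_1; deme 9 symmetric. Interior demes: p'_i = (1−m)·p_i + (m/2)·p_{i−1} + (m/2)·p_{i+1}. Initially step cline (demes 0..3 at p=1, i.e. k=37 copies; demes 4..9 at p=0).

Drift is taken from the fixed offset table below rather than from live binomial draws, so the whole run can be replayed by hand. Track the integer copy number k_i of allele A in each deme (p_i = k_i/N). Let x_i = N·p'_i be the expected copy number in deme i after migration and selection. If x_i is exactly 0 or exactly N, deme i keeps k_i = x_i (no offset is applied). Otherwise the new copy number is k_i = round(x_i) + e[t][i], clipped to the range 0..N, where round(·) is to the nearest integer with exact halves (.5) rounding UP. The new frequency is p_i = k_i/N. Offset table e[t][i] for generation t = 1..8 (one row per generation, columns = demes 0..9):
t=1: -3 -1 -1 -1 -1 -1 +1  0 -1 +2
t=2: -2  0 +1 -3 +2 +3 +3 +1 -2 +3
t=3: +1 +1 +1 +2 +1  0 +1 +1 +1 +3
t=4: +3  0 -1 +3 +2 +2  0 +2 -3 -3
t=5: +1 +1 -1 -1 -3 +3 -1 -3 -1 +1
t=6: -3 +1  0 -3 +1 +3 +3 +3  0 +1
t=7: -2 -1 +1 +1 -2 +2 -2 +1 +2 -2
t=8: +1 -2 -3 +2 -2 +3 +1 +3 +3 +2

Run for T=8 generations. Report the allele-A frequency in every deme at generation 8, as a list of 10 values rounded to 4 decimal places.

[1.0000, 0.9189, 0.8919, 0.8378, 0.1622, 0.3514, 0.0541, 0.1081, 0.0811, 0.0000]

t=0: k=[37 37 37 37 0 0 0 0 0 0]
t=1: x=[37.0000 37.0000 37.0000 35.8972 1.1303 0.0000 0.0000 0.0000 0.0000 0.0000] k=[37 37 37 35 0 0 0 0 0 0]
t=2: x=[37.0000 37.0000 36.9397 34.0283 1.0693 0.0000 0.0000 0.0000 0.0000 0.0000] k=[37 37 37 31 3 0 0 0 0 0]
t=3: x=[37.0000 37.0000 36.8190 30.3764 3.8136 0.0928 0.0000 0.0000 0.0000 0.0000] k=[37 37 37 32 5 0 0 0 0 0]
t=4: x=[37.0000 37.0000 36.8492 31.3719 5.7503 0.1546 0.0000 0.0000 0.0000 0.0000] k=[37 37 36 34 8 2 0 0 0 0]
t=5: x=[37.0000 36.9695 35.9644 33.3023 8.7242 2.1820 0.0626 0.0000 0.0000 0.0000] k=[37 37 35 32 6 5 0 0 0 0]
t=6: x=[37.0000 36.9389 34.9592 31.3421 6.8539 5.0112 0.1565 0.0000 0.0000 0.0000] k=[37 37 35 28 8 8 3 0 0 0]
t=7: x=[37.0000 36.9389 34.8386 27.6567 8.7242 8.0411 3.1811 0.0950 0.0000 0.0000] k=[37 36 36 29 7 10 1 1 0 0]
t=8: x=[36.9691 36.0129 35.7834 28.5935 7.8653 9.8599 1.3230 1.0224 0.0320 0.0000] k=[37 34 33 31 6 13 2 4 3 0]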